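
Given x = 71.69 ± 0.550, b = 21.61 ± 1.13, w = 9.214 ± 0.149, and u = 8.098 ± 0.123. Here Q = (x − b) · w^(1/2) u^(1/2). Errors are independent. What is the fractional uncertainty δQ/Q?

Let h = x − b = 50.08. δh = √(δx² + δb²) = √(0.303 + 1.28) = 1.26, so δh/h = 0.0251.
Q is then a monomial in h, w, u:
δQ/Q = √((δh/h)² + (½·δw/w)² + (½·δu/u)²) = √(0.000630 + 6.54e-05 + 5.77e-05) = 0.0274

0.0274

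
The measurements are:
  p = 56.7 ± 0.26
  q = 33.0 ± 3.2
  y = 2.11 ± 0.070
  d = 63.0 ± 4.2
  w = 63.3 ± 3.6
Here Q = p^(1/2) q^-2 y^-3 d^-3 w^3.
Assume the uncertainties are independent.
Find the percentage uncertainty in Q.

34.2%

Products/powers → add relative errors in quadrature, weighted by exponent:
  (½·δp/p)² = (0.5×0.00459)² = 5.26e-06;  (-2·δq/q)² = (-2×0.0970)² = 0.0376;  (-3·δy/y)² = (-3×0.0332)² = 0.00991;  (-3·δd/d)² = (-3×0.0667)² = 0.0400;  (3·δw/w)² = (3×0.0569)² = 0.0291
δQ/Q = √(0.117) = 0.342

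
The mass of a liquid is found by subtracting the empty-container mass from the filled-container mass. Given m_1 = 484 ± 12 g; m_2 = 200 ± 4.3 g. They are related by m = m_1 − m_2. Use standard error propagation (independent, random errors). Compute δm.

Sums and differences: (δm)² = Σ (cᵢ δxᵢ)².
  (δm_1)² = 144;  (δm_2)² = 18.5
δm = √(162) = 12.7 g

12.7 g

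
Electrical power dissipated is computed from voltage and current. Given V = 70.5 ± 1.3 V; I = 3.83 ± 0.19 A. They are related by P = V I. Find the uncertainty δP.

14.3 W

Products/powers → add relative errors in quadrature, weighted by exponent:
  (1·δV/V)² = (1×0.0184)² = 0.000340;  (1·δI/I)² = (1×0.0496)² = 0.00246
δP/P = √(0.00280) = 0.0529
P = 270 W, so δP = 0.0529 × 270 = 14.3 W.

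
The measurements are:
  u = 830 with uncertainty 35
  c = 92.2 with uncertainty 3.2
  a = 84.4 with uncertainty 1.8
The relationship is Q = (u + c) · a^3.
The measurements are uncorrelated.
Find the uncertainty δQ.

Let w = u + c = 922. δw = √(δu² + δc²) = √(1220 + 10.2) = 35.1, so δw/w = 0.0381.
Q is then a monomial in w, a:
δQ/Q = √((δw/w)² + (3·δa/a)²) = √(0.00145 + 0.00409) = 0.0745
Q = 5.54e+08, so δQ = 0.0745 × 5.54e+08 = 4.13e+07.

4.13e+07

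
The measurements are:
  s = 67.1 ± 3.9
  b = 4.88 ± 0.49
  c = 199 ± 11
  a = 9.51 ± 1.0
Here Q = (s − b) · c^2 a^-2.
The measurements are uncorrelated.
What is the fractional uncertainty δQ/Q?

Let u = s − b = 62.2. δu = √(δs² + δb²) = √(15.2 + 0.240) = 3.93, so δu/u = 0.0632.
Q is then a monomial in u, c, a:
δQ/Q = √((δu/u)² + (2·δc/c)² + (-2·δa/a)²) = √(0.00399 + 0.0122 + 0.0442) = 0.246

0.246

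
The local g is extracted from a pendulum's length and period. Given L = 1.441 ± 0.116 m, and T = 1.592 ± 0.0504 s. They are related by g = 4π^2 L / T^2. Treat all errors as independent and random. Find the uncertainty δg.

g is a product of powers, so relative uncertainties combine in quadrature:
  (1·δL/L)² = (1×0.0805)² = 0.00648;  (-2·δT/T)² = (-2×0.0317)² = 0.00401
δg/g = √(0.0105) = 0.102
g = 22.45 m/s^2, so δg = 0.102 × 22.45 = 2.30 m/s^2.

2.30 m/s^2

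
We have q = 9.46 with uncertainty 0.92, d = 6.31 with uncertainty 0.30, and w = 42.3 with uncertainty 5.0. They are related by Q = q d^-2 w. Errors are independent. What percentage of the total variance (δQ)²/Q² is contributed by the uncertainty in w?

43.0%

(δQ/Q)² = (1·δq/q)² + (-2·δd/d)² + (1·δw/w)²
  q term: (1×0.0973)² = 0.00946
  d term: (-2×0.0475)² = 0.00904
  w term: (1×0.118)² = 0.0140
Total = 0.0325. Share from w = 0.0140/0.0325 = 0.430.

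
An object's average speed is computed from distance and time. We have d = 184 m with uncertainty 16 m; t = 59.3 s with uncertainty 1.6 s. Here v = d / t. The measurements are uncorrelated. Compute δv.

0.283 m/s

v is a product of powers, so relative uncertainties combine in quadrature:
  (1·δd/d)² = (1×0.0870)² = 0.00756;  (-1·δt/t)² = (-1×0.0270)² = 0.000728
δv/v = √(0.00829) = 0.0910
v = 3.10 m/s, so δv = 0.0910 × 3.10 = 0.283 m/s.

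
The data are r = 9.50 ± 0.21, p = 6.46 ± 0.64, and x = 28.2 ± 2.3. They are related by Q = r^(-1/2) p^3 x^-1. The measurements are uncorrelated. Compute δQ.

Each factor contributes (exponent × relative error)² to (δQ/Q)²:
  (−½·δr/r)² = (-0.5×0.0221)² = 0.000122;  (3·δp/p)² = (3×0.0991)² = 0.0883;  (-1·δx/x)² = (-1×0.0816)² = 0.00665
δQ/Q = √(0.0951) = 0.308
Q = 3.10, so δQ = 0.308 × 3.10 = 0.957.

0.957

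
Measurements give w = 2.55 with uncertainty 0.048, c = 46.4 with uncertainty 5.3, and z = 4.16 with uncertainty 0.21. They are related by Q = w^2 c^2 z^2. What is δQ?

Q is a product of powers, so relative uncertainties combine in quadrature:
  (2·δw/w)² = (2×0.0188)² = 0.00142;  (2·δc/c)² = (2×0.114)² = 0.0522;  (2·δz/z)² = (2×0.0505)² = 0.0102
δQ/Q = √(0.0638) = 0.253
Q = 2.42e+05, so δQ = 0.253 × 2.42e+05 = 61200.

61200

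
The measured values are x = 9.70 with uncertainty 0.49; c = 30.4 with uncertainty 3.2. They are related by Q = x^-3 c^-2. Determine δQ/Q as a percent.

For a monomial Q ∝ x^-3, c^-2, fractional errors add in quadrature:
  (-3·δx/x)² = (-3×0.0505)² = 0.0230;  (-2·δc/c)² = (-2×0.105)² = 0.0443
δQ/Q = √(0.0673) = 0.259

25.9%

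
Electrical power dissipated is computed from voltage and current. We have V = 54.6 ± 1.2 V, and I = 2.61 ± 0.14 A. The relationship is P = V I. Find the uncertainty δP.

8.26 W

Since P is a product/quotient, work with relative uncertainties:
  (1·δV/V)² = (1×0.0220)² = 0.000483;  (1·δI/I)² = (1×0.0536)² = 0.00288
δP/P = √(0.00336) = 0.0580
P = 143 W, so δP = 0.0580 × 143 = 8.26 W.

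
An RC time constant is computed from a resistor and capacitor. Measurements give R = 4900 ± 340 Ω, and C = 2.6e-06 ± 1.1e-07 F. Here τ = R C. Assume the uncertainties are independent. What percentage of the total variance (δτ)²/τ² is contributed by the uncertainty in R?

72.9%

(δτ/τ)² = (1·δR/R)² + (1·δC/C)²
  R term: (1×0.0694)² = 0.00481
  C term: (1×0.0423)² = 0.00179
Total = 0.00660. Share from R = 0.00481/0.00660 = 0.729.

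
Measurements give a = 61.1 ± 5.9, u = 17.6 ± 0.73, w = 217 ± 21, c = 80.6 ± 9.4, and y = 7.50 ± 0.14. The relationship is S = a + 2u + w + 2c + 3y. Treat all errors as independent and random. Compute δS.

Absolute uncertainties add in quadrature for a linear combination:
  (δa)² = 34.8;  (2·δu)² = 2.13;  (δw)² = 441;  (2·δc)² = 353;  (3·δy)² = 0.176
δS = √(832) = 28.8

28.8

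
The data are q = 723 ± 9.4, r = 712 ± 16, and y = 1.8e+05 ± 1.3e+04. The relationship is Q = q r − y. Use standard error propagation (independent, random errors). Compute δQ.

18600

Let p = q·r = 5.15e+05. δp/p = √((1·δq/q)² + (1·δr/r)²) = √(0.000169 + 0.000505) = 0.0260, so δp = 13400.
Q = p − y: δQ = √(δp² + δy²) = √(1.79e+08 + 1.69e+08) = 18600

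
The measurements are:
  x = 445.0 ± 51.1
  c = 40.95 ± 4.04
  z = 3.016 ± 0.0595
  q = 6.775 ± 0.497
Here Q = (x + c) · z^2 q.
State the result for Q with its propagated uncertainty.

29950 ± 4030

Let u = x + c = 485.9. δu = √(δx² + δc²) = √(2610 + 16.3) = 51.3, so δu/u = 0.105.
Q is then a monomial in u, z, q:
δQ/Q = √((δu/u)² + (2·δz/z)² + (1·δq/q)²) = √(0.0111 + 0.00156 + 0.00538) = 0.134
Q = 29950, so δQ = 0.134 × 29950 = 4030.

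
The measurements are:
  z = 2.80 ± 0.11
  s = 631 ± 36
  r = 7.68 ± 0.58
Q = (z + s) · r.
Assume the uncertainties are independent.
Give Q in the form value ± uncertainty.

4870 ± 460

Let u = z + s = 634. δu = √(δz² + δs²) = √(0.0121 + 1300) = 36.0, so δu/u = 0.0568.
Q is then a monomial in u, r:
δQ/Q = √((δu/u)² + (1·δr/r)²) = √(0.00323 + 0.00570) = 0.0945
Q = 4870, so δQ = 0.0945 × 4870 = 460.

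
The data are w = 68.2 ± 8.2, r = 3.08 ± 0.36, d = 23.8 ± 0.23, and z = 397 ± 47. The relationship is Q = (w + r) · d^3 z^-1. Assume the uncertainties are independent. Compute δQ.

406

Let u = w + r = 71.3. δu = √(δw² + δr²) = √(67.2 + 0.130) = 8.21, so δu/u = 0.115.
Q is then a monomial in u, d, z:
δQ/Q = √((δu/u)² + (3·δd/d)² + (-1·δz/z)²) = √(0.0133 + 0.000841 + 0.0140) = 0.168
Q = 2420, so δQ = 0.168 × 2420 = 406.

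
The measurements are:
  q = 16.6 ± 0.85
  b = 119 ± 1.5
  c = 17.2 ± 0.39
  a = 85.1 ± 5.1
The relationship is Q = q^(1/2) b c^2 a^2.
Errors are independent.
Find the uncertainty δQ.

1.36e+08

For a monomial Q ∝ q^(1/2), b, c^2, a^2, fractional errors add in quadrature:
  (½·δq/q)² = (0.5×0.0512)² = 0.000655;  (1·δb/b)² = (1×0.0126)² = 0.000159;  (2·δc/c)² = (2×0.0227)² = 0.00206;  (2·δa/a)² = (2×0.0599)² = 0.0144
δQ/Q = √(0.0172) = 0.131
Q = 1.04e+09, so δQ = 0.131 × 1.04e+09 = 1.36e+08.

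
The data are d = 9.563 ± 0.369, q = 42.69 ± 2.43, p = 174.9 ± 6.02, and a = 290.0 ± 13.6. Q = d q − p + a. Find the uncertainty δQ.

Let w = d·q = 408.2. δw/w = √((1·δd/d)² + (1·δq/q)²) = √(0.00149 + 0.00324) = 0.0688, so δw = 28.1.
Q = w − p + a: δQ = √(δw² + δp² + δa²) = √(788 + 36.2 + 185) = 31.8

31.8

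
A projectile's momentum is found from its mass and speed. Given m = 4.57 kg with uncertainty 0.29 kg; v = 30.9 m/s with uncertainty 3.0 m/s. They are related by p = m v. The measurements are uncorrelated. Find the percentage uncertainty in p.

11.6%

Relative error in a monomial: (δp/p)² = Σ (nᵢ · δxᵢ/xᵢ)².
  (1·δm/m)² = (1×0.0635)² = 0.00403;  (1·δv/v)² = (1×0.0971)² = 0.00943
δp/p = √(0.0135) = 0.116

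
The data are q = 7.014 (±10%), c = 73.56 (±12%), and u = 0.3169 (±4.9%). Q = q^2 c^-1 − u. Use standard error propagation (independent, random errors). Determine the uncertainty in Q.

0.157

Let p = q^2·c^-1 = 0.6688. δp/p = √((2·δq/q)² + (-1·δc/c)²) = √(0.0400 + 0.0144) = 0.233, so δp = 0.156.
Q = p − u: δQ = √(δp² + δu²) = √(0.0243 + 0.000241) = 0.157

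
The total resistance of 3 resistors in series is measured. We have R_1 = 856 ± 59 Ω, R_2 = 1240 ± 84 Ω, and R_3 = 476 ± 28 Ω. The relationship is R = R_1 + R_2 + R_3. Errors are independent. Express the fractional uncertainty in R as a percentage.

Sums and differences: (δR)² = Σ (cᵢ δxᵢ)².
  (δR_1)² = 3480;  (δR_2)² = 7060;  (δR_3)² = 784
δR = √(11300) = 106 Ω
R = 2570 Ω, so δR/R = 106/2570 = 0.0414.

4.14%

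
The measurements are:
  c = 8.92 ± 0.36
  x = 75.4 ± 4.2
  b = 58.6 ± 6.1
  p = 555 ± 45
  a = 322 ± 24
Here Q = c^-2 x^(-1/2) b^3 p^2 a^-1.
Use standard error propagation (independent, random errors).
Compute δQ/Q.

Q is a product of powers, so relative uncertainties combine in quadrature:
  (-2·δc/c)² = (-2×0.0404)² = 0.00652;  (−½·δx/x)² = (-0.5×0.0557)² = 0.000776;  (3·δb/b)² = (3×0.104)² = 0.0975;  (2·δp/p)² = (2×0.0811)² = 0.0263;  (-1·δa/a)² = (-1×0.0745)² = 0.00556
δQ/Q = √(0.137) = 0.370

0.370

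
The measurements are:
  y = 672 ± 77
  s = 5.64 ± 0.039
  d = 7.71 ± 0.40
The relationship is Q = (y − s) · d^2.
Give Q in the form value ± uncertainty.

39600 ± 6150

Let u = y − s = 666. δu = √(δy² + δs²) = √(5930 + 0.00152) = 77.0, so δu/u = 0.116.
Q is then a monomial in u, d:
δQ/Q = √((δu/u)² + (2·δd/d)²) = √(0.0134 + 0.0108) = 0.155
Q = 39600, so δQ = 0.155 × 39600 = 6150.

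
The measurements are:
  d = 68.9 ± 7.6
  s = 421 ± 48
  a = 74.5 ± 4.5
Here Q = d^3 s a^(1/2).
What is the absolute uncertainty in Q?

For a monomial Q ∝ d^3, s, a^(1/2), fractional errors add in quadrature:
  (3·δd/d)² = (3×0.110)² = 0.110;  (1·δs/s)² = (1×0.114)² = 0.0130;  (½·δa/a)² = (0.5×0.0604)² = 0.000912
δQ/Q = √(0.123) = 0.351
Q = 1.19e+09, so δQ = 0.351 × 1.19e+09 = 4.18e+08.

4.18e+08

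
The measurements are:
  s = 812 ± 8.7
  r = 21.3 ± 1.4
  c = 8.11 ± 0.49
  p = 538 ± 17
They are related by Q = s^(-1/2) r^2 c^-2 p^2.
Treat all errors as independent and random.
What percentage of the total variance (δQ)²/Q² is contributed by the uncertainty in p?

(δQ/Q)² = (−½·δs/s)² + (2·δr/r)² + (-2·δc/c)² + (2·δp/p)²
  s term: (-0.5×0.0107)² = 2.87e-05
  r term: (2×0.0657)² = 0.0173
  c term: (-2×0.0604)² = 0.0146
  p term: (2×0.0316)² = 0.00399
Total = 0.0359. Share from p = 0.00399/0.0359 = 0.111.

11.1%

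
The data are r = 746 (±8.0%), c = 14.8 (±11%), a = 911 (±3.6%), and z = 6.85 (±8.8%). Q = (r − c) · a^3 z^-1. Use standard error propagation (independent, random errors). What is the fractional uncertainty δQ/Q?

0.161

Let u = r − c = 731. δu = √(δr² + δc²) = √(3560 + 2.65) = 59.7, so δu/u = 0.0816.
Q is then a monomial in u, a, z:
δQ/Q = √((δu/u)² + (3·δa/a)² + (-1·δz/z)²) = √(0.00667 + 0.0117 + 0.00774) = 0.161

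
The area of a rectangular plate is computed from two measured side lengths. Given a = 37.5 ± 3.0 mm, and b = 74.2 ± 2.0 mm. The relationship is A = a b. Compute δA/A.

0.0844

Each factor contributes (exponent × relative error)² to (δA/A)²:
  (1·δa/a)² = (1×0.0800)² = 0.00640;  (1·δb/b)² = (1×0.0270)² = 0.000727
δA/A = √(0.00713) = 0.0844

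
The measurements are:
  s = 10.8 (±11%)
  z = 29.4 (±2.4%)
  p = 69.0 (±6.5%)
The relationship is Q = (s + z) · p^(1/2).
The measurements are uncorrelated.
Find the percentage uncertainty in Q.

4.73%

Let u = s + z = 40.2. δu = √(δs² + δz²) = √(1.41 + 0.498) = 1.38, so δu/u = 0.0344.
Q is then a monomial in u, p:
δQ/Q = √((δu/u)² + (½·δp/p)²) = √(0.00118 + 0.00106) = 0.0473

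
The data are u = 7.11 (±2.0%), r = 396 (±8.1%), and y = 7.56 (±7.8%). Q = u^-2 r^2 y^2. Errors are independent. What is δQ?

40500

Q is a product of powers, so relative uncertainties combine in quadrature:
  (-2·δu/u)² = (-2×0.0200)² = 0.00160;  (2·δr/r)² = (2×0.0810)² = 0.0262;  (2·δy/y)² = (2×0.0780)² = 0.0243
δQ/Q = √(0.0522) = 0.228
Q = 1.77e+05, so δQ = 0.228 × 1.77e+05 = 40500.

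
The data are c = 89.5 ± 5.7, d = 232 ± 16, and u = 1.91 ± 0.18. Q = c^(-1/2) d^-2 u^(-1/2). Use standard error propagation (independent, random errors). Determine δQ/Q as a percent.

Relative error in a monomial: (δQ/Q)² = Σ (nᵢ · δxᵢ/xᵢ)².
  (−½·δc/c)² = (-0.5×0.0637)² = 0.00101;  (-2·δd/d)² = (-2×0.0690)² = 0.0190;  (−½·δu/u)² = (-0.5×0.0942)² = 0.00222
δQ/Q = √(0.0223) = 0.149

14.9%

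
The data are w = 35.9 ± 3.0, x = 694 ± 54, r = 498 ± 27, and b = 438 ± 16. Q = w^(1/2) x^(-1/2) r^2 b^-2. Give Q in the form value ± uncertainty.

0.294 ± 0.0419

Relative error in a monomial: (δQ/Q)² = Σ (nᵢ · δxᵢ/xᵢ)².
  (½·δw/w)² = (0.5×0.0836)² = 0.00175;  (−½·δx/x)² = (-0.5×0.0778)² = 0.00151;  (2·δr/r)² = (2×0.0542)² = 0.0118;  (-2·δb/b)² = (-2×0.0365)² = 0.00534
δQ/Q = √(0.0204) = 0.143
Q = 0.294, so δQ = 0.143 × 0.294 = 0.0419.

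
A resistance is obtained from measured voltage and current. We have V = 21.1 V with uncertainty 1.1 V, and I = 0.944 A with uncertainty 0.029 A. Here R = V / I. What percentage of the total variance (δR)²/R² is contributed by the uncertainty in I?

25.8%

(δR/R)² = (1·δV/V)² + (-1·δI/I)²
  V term: (1×0.0521)² = 0.00272
  I term: (-1×0.0307)² = 0.000944
Total = 0.00366. Share from I = 0.000944/0.00366 = 0.258.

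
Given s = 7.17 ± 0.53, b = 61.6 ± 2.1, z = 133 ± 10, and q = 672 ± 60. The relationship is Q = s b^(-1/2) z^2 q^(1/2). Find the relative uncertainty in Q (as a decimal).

0.174

Q is a product of powers, so relative uncertainties combine in quadrature:
  (1·δs/s)² = (1×0.0739)² = 0.00546;  (−½·δb/b)² = (-0.5×0.0341)² = 0.000291;  (2·δz/z)² = (2×0.0752)² = 0.0226;  (½·δq/q)² = (0.5×0.0893)² = 0.00199
δQ/Q = √(0.0304) = 0.174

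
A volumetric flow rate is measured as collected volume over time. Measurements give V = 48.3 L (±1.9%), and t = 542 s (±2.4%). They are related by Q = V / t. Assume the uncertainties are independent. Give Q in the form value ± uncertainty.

Relative error in a monomial: (δQ/Q)² = Σ (nᵢ · δxᵢ/xᵢ)².
  (1·δV/V)² = (1×0.0190)² = 0.000361;  (-1·δt/t)² = (-1×0.0240)² = 0.000576
δQ/Q = √(0.000937) = 0.0306
Q = 0.0891 L/s, so δQ = 0.0306 × 0.0891 = 0.00273 L/s.

0.0891 ± 0.00273 L/s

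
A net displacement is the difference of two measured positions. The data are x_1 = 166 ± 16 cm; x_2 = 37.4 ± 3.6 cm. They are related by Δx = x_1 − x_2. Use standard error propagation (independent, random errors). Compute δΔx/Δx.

0.128

Δx is a linear combination, so absolute uncertainties add in quadrature:
  (δx_1)² = 256;  (δx_2)² = 13.0
δΔx = √(269) = 16.4 cm
Δx = 129 cm, so δΔx/Δx = 16.4/129 = 0.128.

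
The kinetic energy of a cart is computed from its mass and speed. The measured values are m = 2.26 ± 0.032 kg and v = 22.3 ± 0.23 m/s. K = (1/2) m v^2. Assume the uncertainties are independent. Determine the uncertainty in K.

Relative error in a monomial: (δK/K)² = Σ (nᵢ · δxᵢ/xᵢ)².
  (1·δm/m)² = (1×0.0142)² = 0.000200;  (2·δv/v)² = (2×0.0103)² = 0.000426
δK/K = √(0.000626) = 0.0250
K = 562 J, so δK = 0.0250 × 562 = 14.1 J.

14.1 J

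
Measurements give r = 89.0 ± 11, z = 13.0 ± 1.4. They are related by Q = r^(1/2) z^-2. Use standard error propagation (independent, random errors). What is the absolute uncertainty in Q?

Relative error in a monomial: (δQ/Q)² = Σ (nᵢ · δxᵢ/xᵢ)².
  (½·δr/r)² = (0.5×0.124)² = 0.00382;  (-2·δz/z)² = (-2×0.108)² = 0.0464
δQ/Q = √(0.0502) = 0.224
Q = 0.0558, so δQ = 0.224 × 0.0558 = 0.0125.

0.0125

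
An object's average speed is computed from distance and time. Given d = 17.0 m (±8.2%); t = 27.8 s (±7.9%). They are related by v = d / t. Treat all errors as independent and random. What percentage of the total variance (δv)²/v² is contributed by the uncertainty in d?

(δv/v)² = (1·δd/d)² + (-1·δt/t)²
  d term: (1×0.0820)² = 0.00672
  t term: (-1×0.0790)² = 0.00624
Total = 0.0130. Share from d = 0.00672/0.0130 = 0.519.

51.9%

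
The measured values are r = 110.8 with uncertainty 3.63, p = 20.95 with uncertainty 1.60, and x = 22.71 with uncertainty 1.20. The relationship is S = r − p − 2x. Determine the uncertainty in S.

S is a linear combination, so absolute uncertainties add in quadrature:
  (δr)² = 13.2;  (δp)² = 2.56;  (2·δx)² = 5.76
δS = √(21.5) = 4.64

4.64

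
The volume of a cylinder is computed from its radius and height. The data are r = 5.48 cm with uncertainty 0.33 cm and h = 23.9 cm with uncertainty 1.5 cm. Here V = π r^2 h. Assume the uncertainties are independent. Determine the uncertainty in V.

306 cm^3

Since V is a product/quotient, work with relative uncertainties:
  (2·δr/r)² = (2×0.0602)² = 0.0145;  (1·δh/h)² = (1×0.0628)² = 0.00394
δV/V = √(0.0184) = 0.136
V = 2250 cm^3, so δV = 0.136 × 2250 = 306 cm^3.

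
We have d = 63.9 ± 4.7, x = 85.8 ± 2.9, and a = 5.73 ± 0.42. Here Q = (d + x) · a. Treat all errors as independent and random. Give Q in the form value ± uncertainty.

858 ± 70.4

Let u = d + x = 150. δu = √(δd² + δx²) = √(22.1 + 8.41) = 5.52, so δu/u = 0.0369.
Q is then a monomial in u, a:
δQ/Q = √((δu/u)² + (1·δa/a)²) = √(0.00136 + 0.00537) = 0.0821
Q = 858, so δQ = 0.0821 × 858 = 70.4.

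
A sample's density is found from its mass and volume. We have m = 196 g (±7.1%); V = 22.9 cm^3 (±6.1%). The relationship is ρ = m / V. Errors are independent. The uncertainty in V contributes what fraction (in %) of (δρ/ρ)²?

(δρ/ρ)² = (1·δm/m)² + (-1·δV/V)²
  m term: (1×0.0710)² = 0.00504
  V term: (-1×0.0610)² = 0.00372
Total = 0.00876. Share from V = 0.00372/0.00876 = 0.425.

42.5%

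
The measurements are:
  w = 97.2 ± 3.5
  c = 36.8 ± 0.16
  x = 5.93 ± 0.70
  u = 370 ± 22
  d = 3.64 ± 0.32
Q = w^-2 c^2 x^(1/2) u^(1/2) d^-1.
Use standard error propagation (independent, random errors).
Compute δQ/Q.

Q is a product of powers, so relative uncertainties combine in quadrature:
  (-2·δw/w)² = (-2×0.0360)² = 0.00519;  (2·δc/c)² = (2×0.00435)² = 7.56e-05;  (½·δx/x)² = (0.5×0.118)² = 0.00348;  (½·δu/u)² = (0.5×0.0595)² = 0.000884;  (-1·δd/d)² = (-1×0.0879)² = 0.00773
δQ/Q = √(0.0174) = 0.132

0.132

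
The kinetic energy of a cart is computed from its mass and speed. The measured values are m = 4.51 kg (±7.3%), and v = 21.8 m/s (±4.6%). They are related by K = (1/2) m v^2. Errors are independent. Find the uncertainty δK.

126 J

Each factor contributes (exponent × relative error)² to (δK/K)²:
  (1·δm/m)² = (1×0.0730)² = 0.00533;  (2·δv/v)² = (2×0.0460)² = 0.00846
δK/K = √(0.0138) = 0.117
K = 1070 J, so δK = 0.117 × 1070 = 126 J.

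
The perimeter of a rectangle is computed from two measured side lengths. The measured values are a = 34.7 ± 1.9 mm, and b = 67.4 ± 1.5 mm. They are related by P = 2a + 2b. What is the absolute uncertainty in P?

4.84 mm

Absolute uncertainties add in quadrature for a linear combination:
  (2·δa)² = 14.4;  (2·δb)² = 9.00
δP = √(23.4) = 4.84 mm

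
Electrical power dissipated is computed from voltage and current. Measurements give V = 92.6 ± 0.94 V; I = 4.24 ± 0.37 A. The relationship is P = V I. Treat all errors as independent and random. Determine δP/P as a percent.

P is a product of powers, so relative uncertainties combine in quadrature:
  (1·δV/V)² = (1×0.0102)² = 0.000103;  (1·δI/I)² = (1×0.0873)² = 0.00762
δP/P = √(0.00772) = 0.0879

8.79%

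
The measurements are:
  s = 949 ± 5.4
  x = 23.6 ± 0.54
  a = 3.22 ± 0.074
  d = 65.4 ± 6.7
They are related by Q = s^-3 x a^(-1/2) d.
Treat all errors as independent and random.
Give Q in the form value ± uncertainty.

(1.01 ± 0.108) × 10^-6

Relative error in a monomial: (δQ/Q)² = Σ (nᵢ · δxᵢ/xᵢ)².
  (-3·δs/s)² = (-3×0.00569)² = 0.000291;  (1·δx/x)² = (1×0.0229)² = 0.000524;  (−½·δa/a)² = (-0.5×0.0230)² = 0.000132;  (1·δd/d)² = (1×0.102)² = 0.0105
δQ/Q = √(0.0114) = 0.107
Q = 1.01e-06, so δQ = 0.107 × 1.01e-06 = 1.08e-07.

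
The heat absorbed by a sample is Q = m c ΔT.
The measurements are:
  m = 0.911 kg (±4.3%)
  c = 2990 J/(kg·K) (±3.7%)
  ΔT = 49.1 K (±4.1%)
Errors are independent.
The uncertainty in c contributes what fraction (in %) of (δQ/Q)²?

(δQ/Q)² = (1·δm/m)² + (1·δc/c)² + (1·δΔT/ΔT)²
  m term: (1×0.0430)² = 0.00185
  c term: (1×0.0370)² = 0.00137
  ΔT term: (1×0.0410)² = 0.00168
Total = 0.00490. Share from c = 0.00137/0.00490 = 0.279.

27.9%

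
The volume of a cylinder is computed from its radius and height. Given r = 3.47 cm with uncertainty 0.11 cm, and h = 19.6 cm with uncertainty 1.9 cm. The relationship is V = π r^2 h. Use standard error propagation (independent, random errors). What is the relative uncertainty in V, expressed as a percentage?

V is a product of powers, so relative uncertainties combine in quadrature:
  (2·δr/r)² = (2×0.0317)² = 0.00402;  (1·δh/h)² = (1×0.0969)² = 0.00940
δV/V = √(0.0134) = 0.116

11.6%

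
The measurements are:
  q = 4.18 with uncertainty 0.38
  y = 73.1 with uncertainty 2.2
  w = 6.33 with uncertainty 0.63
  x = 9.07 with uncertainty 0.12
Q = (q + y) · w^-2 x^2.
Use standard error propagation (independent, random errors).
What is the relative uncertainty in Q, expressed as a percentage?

Let u = q + y = 77.3. δu = √(δq² + δy²) = √(0.144 + 4.84) = 2.23, so δu/u = 0.0289.
Q is then a monomial in u, w, x:
δQ/Q = √((δu/u)² + (-2·δw/w)² + (2·δx/x)²) = √(0.000835 + 0.0396 + 0.000700) = 0.203

20.3%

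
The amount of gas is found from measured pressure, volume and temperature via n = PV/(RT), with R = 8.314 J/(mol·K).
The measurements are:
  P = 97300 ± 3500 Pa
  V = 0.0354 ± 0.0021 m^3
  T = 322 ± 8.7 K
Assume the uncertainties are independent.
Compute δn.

0.0958 mol

Each factor contributes (exponent × relative error)² to (δn/n)²:
  (1·δP/P)² = (1×0.0360)² = 0.00129;  (1·δV/V)² = (1×0.0593)² = 0.00352;  (-1·δT/T)² = (-1×0.0270)² = 0.000730
δn/n = √(0.00554) = 0.0745
n = 1.29 mol, so δn = 0.0745 × 1.29 = 0.0958 mol.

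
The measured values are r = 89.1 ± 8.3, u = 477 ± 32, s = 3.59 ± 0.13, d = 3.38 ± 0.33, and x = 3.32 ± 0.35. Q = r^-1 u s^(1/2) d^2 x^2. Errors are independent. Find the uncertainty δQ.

396

Relative error in a monomial: (δQ/Q)² = Σ (nᵢ · δxᵢ/xᵢ)².
  (-1·δr/r)² = (-1×0.0932)² = 0.00868;  (1·δu/u)² = (1×0.0671)² = 0.00450;  (½·δs/s)² = (0.5×0.0362)² = 0.000328;  (2·δd/d)² = (2×0.0976)² = 0.0381;  (2·δx/x)² = (2×0.105)² = 0.0445
δQ/Q = √(0.0961) = 0.310
Q = 1280, so δQ = 0.310 × 1280 = 396.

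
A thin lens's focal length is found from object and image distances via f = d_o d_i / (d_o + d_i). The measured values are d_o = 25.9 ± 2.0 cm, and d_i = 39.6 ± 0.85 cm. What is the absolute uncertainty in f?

0.743 cm

∂f/∂d_o = (d_i/(d_o+d_i))² = 0.366;  ∂f/∂d_i = (d_o/(d_o+d_i))² = 0.156
δf = √((∂f/∂d_o · δd_o)² + (∂f/∂d_i · δd_i)²) = √(0.534 + 0.0177) = 0.743 cm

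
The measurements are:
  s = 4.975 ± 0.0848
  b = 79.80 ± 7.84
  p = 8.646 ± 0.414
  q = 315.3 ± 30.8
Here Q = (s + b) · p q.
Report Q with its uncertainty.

231100 ± 33000

Let u = s + b = 84.77. δu = √(δs² + δb²) = √(0.00719 + 61.5) = 7.84, so δu/u = 0.0925.
Q is then a monomial in u, p, q:
δQ/Q = √((δu/u)² + (1·δp/p)² + (1·δq/q)²) = √(0.00855 + 0.00229 + 0.00954) = 0.143
Q = 231100, so δQ = 0.143 × 231100 = 33000.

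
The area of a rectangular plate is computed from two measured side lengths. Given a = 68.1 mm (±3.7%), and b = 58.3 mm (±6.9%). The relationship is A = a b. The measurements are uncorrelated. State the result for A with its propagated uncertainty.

For a monomial A ∝ a, b, fractional errors add in quadrature:
  (1·δa/a)² = (1×0.0370)² = 0.00137;  (1·δb/b)² = (1×0.0690)² = 0.00476
δA/A = √(0.00613) = 0.0783
A = 3970 mm^2, so δA = 0.0783 × 3970 = 311 mm^2.

3970 ± 311 mm^2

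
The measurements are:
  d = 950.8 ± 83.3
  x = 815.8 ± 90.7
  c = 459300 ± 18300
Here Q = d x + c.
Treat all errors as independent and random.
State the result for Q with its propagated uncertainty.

Let p = d·x = 775700. δp/p = √((1·δd/d)² + (1·δx/x)²) = √(0.00768 + 0.0124) = 0.142, so δp = 1.1e+05.
Q = p + c: δQ = √(δp² + δc²) = √(1.21e+10 + 3.35e+08) = 1.11e+05
Q = 1.235e+06.

(1.235 ± 0.111) × 10^6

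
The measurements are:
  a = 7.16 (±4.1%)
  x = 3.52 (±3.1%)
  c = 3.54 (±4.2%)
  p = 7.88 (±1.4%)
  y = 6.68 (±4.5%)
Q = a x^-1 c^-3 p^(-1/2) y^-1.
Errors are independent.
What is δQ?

0.000351

Relative error in a monomial: (δQ/Q)² = Σ (nᵢ · δxᵢ/xᵢ)².
  (1·δa/a)² = (1×0.0410)² = 0.00168;  (-1·δx/x)² = (-1×0.0310)² = 0.000961;  (-3·δc/c)² = (-3×0.0420)² = 0.0159;  (−½·δp/p)² = (-0.5×0.0140)² = 4.9e-05;  (-1·δy/y)² = (-1×0.0450)² = 0.00202
δQ/Q = √(0.0206) = 0.143
Q = 0.00245, so δQ = 0.143 × 0.00245 = 0.000351.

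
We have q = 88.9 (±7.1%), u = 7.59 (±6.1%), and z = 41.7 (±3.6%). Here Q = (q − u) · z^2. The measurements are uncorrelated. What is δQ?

15000

Let w = q − u = 81.3. δw = √(δq² + δu²) = √(39.8 + 0.214) = 6.33, so δw/w = 0.0778.
Q is then a monomial in w, z:
δQ/Q = √((δw/w)² + (2·δz/z)²) = √(0.00606 + 0.00518) = 0.106
Q = 1.41e+05, so δQ = 0.106 × 1.41e+05 = 15000.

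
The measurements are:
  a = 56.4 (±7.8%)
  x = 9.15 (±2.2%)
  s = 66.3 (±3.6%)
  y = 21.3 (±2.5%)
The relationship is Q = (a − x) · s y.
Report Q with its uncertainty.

Let u = a − x = 47.2. δu = √(δa² + δx²) = √(19.4 + 0.0405) = 4.40, so δu/u = 0.0932.
Q is then a monomial in u, s, y:
δQ/Q = √((δu/u)² + (1·δs/s)² + (1·δy/y)²) = √(0.00869 + 0.00130 + 0.000625) = 0.103
Q = 66700, so δQ = 0.103 × 66700 = 6870.

66700 ± 6870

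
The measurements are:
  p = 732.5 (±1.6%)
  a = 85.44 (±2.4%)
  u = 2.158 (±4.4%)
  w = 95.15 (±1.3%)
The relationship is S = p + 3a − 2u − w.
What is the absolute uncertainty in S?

Sums and differences: (δS)² = Σ (cᵢ δxᵢ)².
  (δp)² = 137;  (3·δa)² = 37.8;  (2·δu)² = 0.0361;  (δw)² = 1.53
δS = √(177) = 13.3

13.3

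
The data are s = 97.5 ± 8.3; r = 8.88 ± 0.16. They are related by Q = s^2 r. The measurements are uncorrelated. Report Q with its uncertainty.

84400 ± 14500

For a monomial Q ∝ s^2, r, fractional errors add in quadrature:
  (2·δs/s)² = (2×0.0851)² = 0.0290;  (1·δr/r)² = (1×0.0180)² = 0.000325
δQ/Q = √(0.0293) = 0.171
Q = 84400, so δQ = 0.171 × 84400 = 14500.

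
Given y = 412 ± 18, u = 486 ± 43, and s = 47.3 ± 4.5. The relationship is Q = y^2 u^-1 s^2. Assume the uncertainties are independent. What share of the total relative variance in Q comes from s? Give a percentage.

70.1%

(δQ/Q)² = (2·δy/y)² + (-1·δu/u)² + (2·δs/s)²
  y term: (2×0.0437)² = 0.00764
  u term: (-1×0.0885)² = 0.00783
  s term: (2×0.0951)² = 0.0362
Total = 0.0517. Share from s = 0.0362/0.0517 = 0.701.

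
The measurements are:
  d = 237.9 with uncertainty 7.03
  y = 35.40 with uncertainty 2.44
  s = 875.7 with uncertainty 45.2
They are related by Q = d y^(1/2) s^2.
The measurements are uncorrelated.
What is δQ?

1.22e+08

Relative error in a monomial: (δQ/Q)² = Σ (nᵢ · δxᵢ/xᵢ)².
  (1·δd/d)² = (1×0.0296)² = 0.000873;  (½·δy/y)² = (0.5×0.0689)² = 0.00119;  (2·δs/s)² = (2×0.0516)² = 0.0107
δQ/Q = √(0.0127) = 0.113
Q = 1.085e+09, so δQ = 0.113 × 1.085e+09 = 1.22e+08.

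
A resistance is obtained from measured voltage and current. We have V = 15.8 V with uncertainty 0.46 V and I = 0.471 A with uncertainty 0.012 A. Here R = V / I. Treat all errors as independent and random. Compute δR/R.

Products/powers → add relative errors in quadrature, weighted by exponent:
  (1·δV/V)² = (1×0.0291)² = 0.000848;  (-1·δI/I)² = (-1×0.0255)² = 0.000649
δR/R = √(0.00150) = 0.0387

0.0387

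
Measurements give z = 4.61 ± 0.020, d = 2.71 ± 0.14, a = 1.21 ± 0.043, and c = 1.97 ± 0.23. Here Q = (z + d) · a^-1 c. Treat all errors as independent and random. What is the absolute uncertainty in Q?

Let u = z + d = 7.32. δu = √(δz² + δd²) = √(0.000400 + 0.0196) = 0.141, so δu/u = 0.0193.
Q is then a monomial in u, a, c:
δQ/Q = √((δu/u)² + (-1·δa/a)² + (1·δc/c)²) = √(0.000373 + 0.00126 + 0.0136) = 0.124
Q = 11.9, so δQ = 0.124 × 11.9 = 1.47.

1.47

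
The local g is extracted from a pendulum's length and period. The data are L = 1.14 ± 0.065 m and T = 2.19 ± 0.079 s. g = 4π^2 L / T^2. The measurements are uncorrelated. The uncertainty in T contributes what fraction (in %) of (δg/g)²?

(δg/g)² = (1·δL/L)² + (-2·δT/T)²
  L term: (1×0.0570)² = 0.00325
  T term: (-2×0.0361)² = 0.00521
Total = 0.00846. Share from T = 0.00521/0.00846 = 0.616.

61.6%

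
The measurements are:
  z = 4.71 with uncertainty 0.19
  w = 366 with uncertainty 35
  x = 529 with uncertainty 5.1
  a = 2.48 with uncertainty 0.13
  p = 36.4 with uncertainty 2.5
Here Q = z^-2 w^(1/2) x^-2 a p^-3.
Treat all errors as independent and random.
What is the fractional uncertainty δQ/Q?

Each factor contributes (exponent × relative error)² to (δQ/Q)²:
  (-2·δz/z)² = (-2×0.0403)² = 0.00651;  (½·δw/w)² = (0.5×0.0956)² = 0.00229;  (-2·δx/x)² = (-2×0.00964)² = 0.000372;  (1·δa/a)² = (1×0.0524)² = 0.00275;  (-3·δp/p)² = (-3×0.0687)² = 0.0425
δQ/Q = √(0.0544) = 0.233

0.233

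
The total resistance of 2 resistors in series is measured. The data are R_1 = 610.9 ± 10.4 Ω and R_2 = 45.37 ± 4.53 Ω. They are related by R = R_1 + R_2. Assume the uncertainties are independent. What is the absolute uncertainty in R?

Absolute uncertainties add in quadrature for a linear combination:
  (δR_1)² = 108;  (δR_2)² = 20.5
δR = √(129) = 11.3 Ω

11.3 Ω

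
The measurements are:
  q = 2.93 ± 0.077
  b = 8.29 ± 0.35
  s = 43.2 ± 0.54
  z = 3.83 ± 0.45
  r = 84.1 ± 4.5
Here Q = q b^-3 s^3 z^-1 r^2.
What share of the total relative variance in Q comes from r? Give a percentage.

26.4%

(δQ/Q)² = (1·δq/q)² + (-3·δb/b)² + (3·δs/s)² + (-1·δz/z)² + (2·δr/r)²
  q term: (1×0.0263)² = 0.000691
  b term: (-3×0.0422)² = 0.0160
  s term: (3×0.0125)² = 0.00141
  z term: (-1×0.117)² = 0.0138
  r term: (2×0.0535)² = 0.0115
Total = 0.0434. Share from r = 0.0115/0.0434 = 0.264.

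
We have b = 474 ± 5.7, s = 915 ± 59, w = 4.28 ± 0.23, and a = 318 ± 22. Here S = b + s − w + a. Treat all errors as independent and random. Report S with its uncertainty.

Absolute uncertainties add in quadrature for a linear combination:
  (δb)² = 32.5;  (δs)² = 3480;  (δw)² = 0.0529;  (δa)² = 484
δS = √(4000) = 63.2
S = 1700.

1700 ± 63.2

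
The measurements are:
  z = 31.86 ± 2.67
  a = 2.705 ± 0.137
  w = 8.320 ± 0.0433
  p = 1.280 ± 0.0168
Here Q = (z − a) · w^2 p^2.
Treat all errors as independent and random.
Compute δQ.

317

Let u = z − a = 29.16. δu = √(δz² + δa²) = √(7.13 + 0.0188) = 2.67, so δu/u = 0.0917.
Q is then a monomial in u, w, p:
δQ/Q = √((δu/u)² + (2·δw/w)² + (2·δp/p)²) = √(0.00841 + 0.000108 + 0.000689) = 0.0959
Q = 3307, so δQ = 0.0959 × 3307 = 317.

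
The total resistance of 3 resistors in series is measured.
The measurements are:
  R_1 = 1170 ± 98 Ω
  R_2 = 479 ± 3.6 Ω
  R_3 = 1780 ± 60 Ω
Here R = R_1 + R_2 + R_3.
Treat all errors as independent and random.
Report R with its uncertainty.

Absolute uncertainties add in quadrature for a linear combination:
  (δR_1)² = 9600;  (δR_2)² = 13.0;  (δR_3)² = 3600
δR = √(13200) = 115 Ω
R = 3430 Ω.

3430 ± 115 Ω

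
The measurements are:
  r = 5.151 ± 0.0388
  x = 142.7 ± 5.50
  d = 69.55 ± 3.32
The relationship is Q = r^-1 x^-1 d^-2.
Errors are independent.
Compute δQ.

2.9e-08

Relative error in a monomial: (δQ/Q)² = Σ (nᵢ · δxᵢ/xᵢ)².
  (-1·δr/r)² = (-1×0.00753)² = 5.67e-05;  (-1·δx/x)² = (-1×0.0385)² = 0.00149;  (-2·δd/d)² = (-2×0.0477)² = 0.00911
δQ/Q = √(0.0107) = 0.103
Q = 2.812e-07, so δQ = 0.103 × 2.812e-07 = 2.9e-08.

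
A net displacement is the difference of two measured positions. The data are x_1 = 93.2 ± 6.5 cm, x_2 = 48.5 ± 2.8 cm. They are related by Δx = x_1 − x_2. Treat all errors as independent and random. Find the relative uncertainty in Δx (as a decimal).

0.158

Absolute uncertainties add in quadrature for a linear combination:
  (δx_1)² = 42.2;  (δx_2)² = 7.84
δΔx = √(50.1) = 7.08 cm
Δx = 44.7 cm, so δΔx/Δx = 7.08/44.7 = 0.158.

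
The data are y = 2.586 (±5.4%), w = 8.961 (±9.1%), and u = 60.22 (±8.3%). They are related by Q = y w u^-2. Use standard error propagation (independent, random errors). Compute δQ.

0.00126

Relative error in a monomial: (δQ/Q)² = Σ (nᵢ · δxᵢ/xᵢ)².
  (1·δy/y)² = (1×0.0540)² = 0.00292;  (1·δw/w)² = (1×0.0910)² = 0.00828;  (-2·δu/u)² = (-2×0.0830)² = 0.0276
δQ/Q = √(0.0388) = 0.197
Q = 0.006390, so δQ = 0.197 × 0.006390 = 0.00126.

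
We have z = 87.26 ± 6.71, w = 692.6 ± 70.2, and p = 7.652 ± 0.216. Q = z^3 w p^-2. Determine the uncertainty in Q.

2.03e+06

Each factor contributes (exponent × relative error)² to (δQ/Q)²:
  (3·δz/z)² = (3×0.0769)² = 0.0532;  (1·δw/w)² = (1×0.101)² = 0.0103;  (-2·δp/p)² = (-2×0.0282)² = 0.00319
δQ/Q = √(0.0667) = 0.258
Q = 7.859e+06, so δQ = 0.258 × 7.859e+06 = 2.03e+06.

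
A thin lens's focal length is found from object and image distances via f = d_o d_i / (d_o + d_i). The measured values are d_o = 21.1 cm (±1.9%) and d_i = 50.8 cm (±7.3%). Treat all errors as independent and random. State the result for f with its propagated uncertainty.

∂f/∂d_o = (d_i/(d_o+d_i))² = 0.499;  ∂f/∂d_i = (d_o/(d_o+d_i))² = 0.0861
δf = √((∂f/∂d_o · δd_o)² + (∂f/∂d_i · δd_i)²) = √(0.0401 + 0.102) = 0.377 cm
f = 14.9 cm.

14.9 ± 0.377 cm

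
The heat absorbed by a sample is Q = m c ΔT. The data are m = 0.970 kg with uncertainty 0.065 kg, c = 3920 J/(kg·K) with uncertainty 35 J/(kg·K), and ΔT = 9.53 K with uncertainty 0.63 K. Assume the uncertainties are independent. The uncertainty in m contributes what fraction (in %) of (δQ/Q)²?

50.2%

(δQ/Q)² = (1·δm/m)² + (1·δc/c)² + (1·δΔT/ΔT)²
  m term: (1×0.0670)² = 0.00449
  c term: (1×0.00893)² = 7.97e-05
  ΔT term: (1×0.0661)² = 0.00437
Total = 0.00894. Share from m = 0.00449/0.00894 = 0.502.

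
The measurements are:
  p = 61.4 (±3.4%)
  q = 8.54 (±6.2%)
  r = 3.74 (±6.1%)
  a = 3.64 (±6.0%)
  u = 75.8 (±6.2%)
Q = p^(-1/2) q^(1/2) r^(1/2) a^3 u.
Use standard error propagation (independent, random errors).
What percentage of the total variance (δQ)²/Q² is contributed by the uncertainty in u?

10.0%

(δQ/Q)² = (−½·δp/p)² + (½·δq/q)² + (½·δr/r)² + (3·δa/a)² + (1·δu/u)²
  p term: (-0.5×0.0340)² = 0.000289
  q term: (0.5×0.0620)² = 0.000961
  r term: (0.5×0.0610)² = 0.000930
  a term: (3×0.0600)² = 0.0324
  u term: (1×0.0620)² = 0.00384
Total = 0.0384. Share from u = 0.00384/0.0384 = 0.100.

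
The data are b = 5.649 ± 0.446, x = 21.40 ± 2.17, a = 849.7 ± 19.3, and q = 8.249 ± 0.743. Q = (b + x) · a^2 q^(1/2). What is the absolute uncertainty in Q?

5.83e+06

Let u = b + x = 27.05. δu = √(δb² + δx²) = √(0.199 + 4.71) = 2.22, so δu/u = 0.0819.
Q is then a monomial in u, a, q:
δQ/Q = √((δu/u)² + (2·δa/a)² + (½·δq/q)²) = √(0.00671 + 0.00206 + 0.00203) = 0.104
Q = 5.609e+07, so δQ = 0.104 × 5.609e+07 = 5.83e+06.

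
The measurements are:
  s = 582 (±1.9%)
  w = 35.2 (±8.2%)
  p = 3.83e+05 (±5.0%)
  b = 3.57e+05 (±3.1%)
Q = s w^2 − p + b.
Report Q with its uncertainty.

(6.95 ± 1.21) × 10^5

Let h = s·w^2 = 7.21e+05. δh/h = √((1·δs/s)² + (2·δw/w)²) = √(0.000361 + 0.0269) = 0.165, so δh = 1.19e+05.
Q = h − p + b: δQ = √(δh² + δp² + δb²) = √(1.42e+10 + 3.67e+08 + 1.22e+08) = 1.21e+05
Q = 6.95e+05.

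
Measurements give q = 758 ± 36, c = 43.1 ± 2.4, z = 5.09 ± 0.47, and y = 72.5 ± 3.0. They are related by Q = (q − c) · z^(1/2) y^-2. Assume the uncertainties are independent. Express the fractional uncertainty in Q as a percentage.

10.7%

Let u = q − c = 715. δu = √(δq² + δc²) = √(1300 + 5.76) = 36.1, so δu/u = 0.0505.
Q is then a monomial in u, z, y:
δQ/Q = √((δu/u)² + (½·δz/z)² + (-2·δy/y)²) = √(0.00255 + 0.00213 + 0.00685) = 0.107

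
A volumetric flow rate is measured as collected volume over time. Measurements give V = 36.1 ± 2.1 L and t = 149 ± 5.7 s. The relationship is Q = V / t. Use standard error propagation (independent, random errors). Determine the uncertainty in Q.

0.0169 L/s

For a monomial Q ∝ V, t^-1, fractional errors add in quadrature:
  (1·δV/V)² = (1×0.0582)² = 0.00338;  (-1·δt/t)² = (-1×0.0383)² = 0.00146
δQ/Q = √(0.00485) = 0.0696
Q = 0.242 L/s, so δQ = 0.0696 × 0.242 = 0.0169 L/s.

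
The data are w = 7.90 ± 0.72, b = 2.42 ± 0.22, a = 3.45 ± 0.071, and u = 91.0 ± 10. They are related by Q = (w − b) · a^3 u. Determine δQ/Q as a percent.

18.6%

Let h = w − b = 5.48. δh = √(δw² + δb²) = √(0.518 + 0.0484) = 0.753, so δh/h = 0.137.
Q is then a monomial in h, a, u:
δQ/Q = √((δh/h)² + (3·δa/a)² + (1·δu/u)²) = √(0.0189 + 0.00381 + 0.0121) = 0.186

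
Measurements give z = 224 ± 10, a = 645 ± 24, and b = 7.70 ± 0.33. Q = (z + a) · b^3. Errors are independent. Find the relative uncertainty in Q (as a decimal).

0.132

Let u = z + a = 869. δu = √(δz² + δa²) = √(100 + 576) = 26.0, so δu/u = 0.0299.
Q is then a monomial in u, b:
δQ/Q = √((δu/u)² + (3·δb/b)²) = √(0.000895 + 0.0165) = 0.132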